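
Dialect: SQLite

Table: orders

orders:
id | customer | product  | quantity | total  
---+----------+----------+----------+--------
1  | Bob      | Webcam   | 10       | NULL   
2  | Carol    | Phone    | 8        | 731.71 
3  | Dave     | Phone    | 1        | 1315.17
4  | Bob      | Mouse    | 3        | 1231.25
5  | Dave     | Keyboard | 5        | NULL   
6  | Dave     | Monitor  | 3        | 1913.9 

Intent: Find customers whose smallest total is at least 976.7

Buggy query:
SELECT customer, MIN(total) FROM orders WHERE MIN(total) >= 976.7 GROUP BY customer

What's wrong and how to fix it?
Bug: MIN() in WHERE is a misuse of aggregate

Fix: Use HAVING for the per-group MIN condition

Corrected query:
SELECT customer, MIN(total) FROM orders GROUP BY customer HAVING MIN(total) >= 976.7

Result:
customer | MIN(total)
---------+-----------
Bob      | 1231.25   
Dave     | 1315.17   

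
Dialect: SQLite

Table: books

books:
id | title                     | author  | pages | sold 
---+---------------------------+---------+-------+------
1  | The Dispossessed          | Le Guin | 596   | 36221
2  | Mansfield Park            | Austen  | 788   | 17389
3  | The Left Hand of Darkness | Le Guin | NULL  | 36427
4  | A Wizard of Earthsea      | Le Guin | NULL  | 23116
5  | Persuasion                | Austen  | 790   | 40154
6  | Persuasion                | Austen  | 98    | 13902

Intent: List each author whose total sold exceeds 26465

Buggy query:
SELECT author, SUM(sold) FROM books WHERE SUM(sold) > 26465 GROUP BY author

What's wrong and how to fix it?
Bug: SUM(sold) is an aggregate, but WHERE filters rows before aggregation

Fix: Move the aggregate condition to a HAVING clause

Corrected query:
SELECT author, SUM(sold) FROM books GROUP BY author HAVING SUM(sold) > 26465

Result:
author  | SUM(sold)
--------+----------
Austen  | 71445    
Le Guin | 95764    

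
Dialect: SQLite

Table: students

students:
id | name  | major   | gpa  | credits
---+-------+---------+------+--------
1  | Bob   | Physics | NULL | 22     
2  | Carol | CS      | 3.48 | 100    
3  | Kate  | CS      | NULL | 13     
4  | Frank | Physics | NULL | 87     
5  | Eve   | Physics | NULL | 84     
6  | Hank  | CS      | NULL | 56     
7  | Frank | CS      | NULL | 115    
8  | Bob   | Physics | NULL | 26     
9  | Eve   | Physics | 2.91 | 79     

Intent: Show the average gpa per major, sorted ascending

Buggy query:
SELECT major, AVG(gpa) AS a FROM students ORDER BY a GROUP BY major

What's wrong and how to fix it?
Bug: ORDER BY appears before GROUP BY; SQL clause order requires GROUP BY first

Fix: Reorder: SELECT … FROM … GROUP BY … ORDER BY …

Corrected query:
SELECT major, AVG(gpa) AS a FROM students GROUP BY major ORDER BY a

Result:
major   | a   
--------+-----
Physics | 2.91
CS      | 3.48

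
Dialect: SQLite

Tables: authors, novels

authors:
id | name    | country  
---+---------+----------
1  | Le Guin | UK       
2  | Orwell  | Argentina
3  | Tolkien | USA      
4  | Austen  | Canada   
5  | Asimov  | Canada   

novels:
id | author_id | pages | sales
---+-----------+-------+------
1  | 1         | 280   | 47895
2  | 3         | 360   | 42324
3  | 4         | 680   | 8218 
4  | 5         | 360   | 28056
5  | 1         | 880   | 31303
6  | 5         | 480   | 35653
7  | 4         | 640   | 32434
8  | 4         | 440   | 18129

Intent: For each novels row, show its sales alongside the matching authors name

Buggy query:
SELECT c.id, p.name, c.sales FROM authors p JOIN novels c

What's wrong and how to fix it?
Bug: Missing join condition: each novels row is matched to all authors rows instead of just its own

Fix: Add ON c.author_id = p.id to the JOIN

Corrected query:
SELECT c.id, p.name, c.sales FROM authors p JOIN novels c ON c.author_id = p.id

Result:
id | name    | sales
---+---------+------
1  | Le Guin | 47895
2  | Tolkien | 42324
3  | Austen  | 8218 
4  | Asimov  | 28056
5  | Le Guin | 31303
6  | Asimov  | 35653
7  | Austen  | 32434
8  | Austen  | 18129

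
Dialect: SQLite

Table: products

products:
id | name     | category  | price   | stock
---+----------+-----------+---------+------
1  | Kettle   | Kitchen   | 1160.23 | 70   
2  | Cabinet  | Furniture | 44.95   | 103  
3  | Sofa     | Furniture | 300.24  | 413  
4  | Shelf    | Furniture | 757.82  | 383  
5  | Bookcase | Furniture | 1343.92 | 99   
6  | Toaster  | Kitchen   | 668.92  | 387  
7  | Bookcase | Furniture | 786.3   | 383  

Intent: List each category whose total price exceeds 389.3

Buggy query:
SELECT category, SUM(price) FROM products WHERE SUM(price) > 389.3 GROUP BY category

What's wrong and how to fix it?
Bug: Aggregate functions cannot appear in a WHERE clause

Fix: Use HAVING (which filters groups after aggregation) instead of WHERE

Corrected query:
SELECT category, SUM(price) FROM products GROUP BY category HAVING SUM(price) > 389.3

Result:
category  | SUM(price)
----------+-----------
Furniture | 3233.23   
Kitchen   | 1829.15   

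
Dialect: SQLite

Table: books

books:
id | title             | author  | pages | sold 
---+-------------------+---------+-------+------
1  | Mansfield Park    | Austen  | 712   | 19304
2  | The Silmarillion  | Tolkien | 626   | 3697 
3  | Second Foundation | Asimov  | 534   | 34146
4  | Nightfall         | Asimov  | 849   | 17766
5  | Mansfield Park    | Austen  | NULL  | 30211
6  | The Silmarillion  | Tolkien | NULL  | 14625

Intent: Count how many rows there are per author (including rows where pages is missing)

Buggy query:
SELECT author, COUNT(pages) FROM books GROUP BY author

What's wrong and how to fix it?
Bug: COUNT(pages) skips NULLs, so groups with missing pages are undercounted

Fix: Replace COUNT(pages) with COUNT(*)

Corrected query:
SELECT author, COUNT(*) FROM books GROUP BY author

Result:
author  | COUNT(*)
--------+---------
Asimov  | 2       
Austen  | 2       
Tolkien | 2       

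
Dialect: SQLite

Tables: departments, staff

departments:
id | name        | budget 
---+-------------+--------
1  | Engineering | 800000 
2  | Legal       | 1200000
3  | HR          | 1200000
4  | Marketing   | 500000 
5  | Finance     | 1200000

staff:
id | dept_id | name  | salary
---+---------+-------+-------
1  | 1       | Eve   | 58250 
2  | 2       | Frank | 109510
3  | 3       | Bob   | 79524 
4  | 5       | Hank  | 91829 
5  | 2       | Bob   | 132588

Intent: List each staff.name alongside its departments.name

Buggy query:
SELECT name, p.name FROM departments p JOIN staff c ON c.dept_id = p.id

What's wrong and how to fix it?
Bug: Both tables have a 'name' column; the unqualified reference is ambiguous

Fix: Prefix ambiguous columns with the table alias

Corrected query:
SELECT c.name, p.name FROM departments p JOIN staff c ON c.dept_id = p.id

Result:
name  | name       
------+------------
Eve   | Engineering
Frank | Legal      
Bob   | HR         
Hank  | Finance    
Bob   | Legal      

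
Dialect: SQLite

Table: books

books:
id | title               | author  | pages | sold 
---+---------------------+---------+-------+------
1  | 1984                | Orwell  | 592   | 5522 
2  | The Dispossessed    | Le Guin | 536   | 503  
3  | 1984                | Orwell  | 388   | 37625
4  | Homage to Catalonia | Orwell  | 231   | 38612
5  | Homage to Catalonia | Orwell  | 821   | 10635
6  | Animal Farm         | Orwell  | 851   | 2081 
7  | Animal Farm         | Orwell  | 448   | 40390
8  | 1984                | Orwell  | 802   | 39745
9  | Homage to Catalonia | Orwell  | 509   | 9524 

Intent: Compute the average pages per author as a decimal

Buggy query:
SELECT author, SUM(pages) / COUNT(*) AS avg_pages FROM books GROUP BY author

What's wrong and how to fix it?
Bug: Both operands are integers, so '/' performs integer division and truncates

Fix: Multiply by 1.0 (or CAST to REAL) to force floating-point division

Corrected query:
SELECT author, SUM(pages) * 1.0 / COUNT(*) AS avg_pages FROM books GROUP BY author

Result:
author  | avg_pages
--------+----------
Le Guin | 536      
Orwell  | 580.25   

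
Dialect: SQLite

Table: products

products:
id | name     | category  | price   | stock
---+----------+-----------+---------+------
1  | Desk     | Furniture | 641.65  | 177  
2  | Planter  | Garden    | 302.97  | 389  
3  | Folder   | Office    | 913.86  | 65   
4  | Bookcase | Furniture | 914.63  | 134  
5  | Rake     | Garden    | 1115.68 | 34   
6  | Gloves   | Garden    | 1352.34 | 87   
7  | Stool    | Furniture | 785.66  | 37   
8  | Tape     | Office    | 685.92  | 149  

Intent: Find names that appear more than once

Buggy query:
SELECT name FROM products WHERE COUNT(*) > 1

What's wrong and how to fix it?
Bug: COUNT(*) is an aggregate and cannot be used in WHERE

Fix: Group first, then use HAVING for the count condition

Corrected query:
SELECT name FROM products GROUP BY name HAVING COUNT(*) > 1

Result:
(no rows)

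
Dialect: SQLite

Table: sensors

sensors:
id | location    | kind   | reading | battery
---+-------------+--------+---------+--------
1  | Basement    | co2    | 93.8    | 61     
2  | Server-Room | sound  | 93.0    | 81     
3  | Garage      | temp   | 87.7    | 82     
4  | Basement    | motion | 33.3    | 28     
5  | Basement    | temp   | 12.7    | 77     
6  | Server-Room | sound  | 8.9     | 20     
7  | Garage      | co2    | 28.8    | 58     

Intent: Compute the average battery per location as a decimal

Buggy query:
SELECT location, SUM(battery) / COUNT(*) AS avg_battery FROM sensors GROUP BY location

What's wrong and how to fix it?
Bug: SUM(battery) and COUNT(*) are both integers; the division truncates the fractional part

Fix: Cast one side to REAL so the division keeps the fractional part

Corrected query:
SELECT location, SUM(battery) * 1.0 / COUNT(*) AS avg_battery FROM sensors GROUP BY location

Result:
location    | avg_battery
------------+------------
Basement    | 55.333333  
Garage      | 70         
Server-Room | 50.5       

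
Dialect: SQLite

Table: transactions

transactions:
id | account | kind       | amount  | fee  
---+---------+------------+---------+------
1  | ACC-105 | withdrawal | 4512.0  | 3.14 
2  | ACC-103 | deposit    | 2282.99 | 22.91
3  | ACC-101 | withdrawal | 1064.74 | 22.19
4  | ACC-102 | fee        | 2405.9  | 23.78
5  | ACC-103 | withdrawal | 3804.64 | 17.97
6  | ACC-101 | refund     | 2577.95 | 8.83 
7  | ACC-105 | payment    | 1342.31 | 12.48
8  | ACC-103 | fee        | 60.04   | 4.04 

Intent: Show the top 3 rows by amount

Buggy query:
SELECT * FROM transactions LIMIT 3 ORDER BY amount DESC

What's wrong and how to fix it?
Bug: LIMIT must come after ORDER BY

Fix: Swap the clauses: ORDER BY first, then LIMIT

Corrected query:
SELECT * FROM transactions ORDER BY amount DESC LIMIT 3

Result:
id | account | kind       | amount  | fee  
---+---------+------------+---------+------
1  | ACC-105 | withdrawal | 4512    | 3.14 
5  | ACC-103 | withdrawal | 3804.64 | 17.97
6  | ACC-101 | refund     | 2577.95 | 8.83 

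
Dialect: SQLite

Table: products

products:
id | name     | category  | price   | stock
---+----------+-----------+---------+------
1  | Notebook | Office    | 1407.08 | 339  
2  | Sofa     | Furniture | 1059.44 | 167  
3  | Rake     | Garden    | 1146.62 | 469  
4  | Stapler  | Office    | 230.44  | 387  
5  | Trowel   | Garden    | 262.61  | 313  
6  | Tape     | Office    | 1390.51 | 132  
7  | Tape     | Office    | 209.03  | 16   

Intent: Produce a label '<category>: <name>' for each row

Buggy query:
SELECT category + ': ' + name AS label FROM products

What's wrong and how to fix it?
Bug: '+' is numeric addition; on text columns SQLite converts them to 0 instead of concatenating

Fix: Use the || operator for string concatenation

Corrected query:
SELECT category || ': ' || name AS label FROM products

Result:
label           
----------------
Office: Notebook
Furniture: Sofa 
Garden: Rake    
Office: Stapler 
Garden: Trowel  
Office: Tape    
Office: Tape    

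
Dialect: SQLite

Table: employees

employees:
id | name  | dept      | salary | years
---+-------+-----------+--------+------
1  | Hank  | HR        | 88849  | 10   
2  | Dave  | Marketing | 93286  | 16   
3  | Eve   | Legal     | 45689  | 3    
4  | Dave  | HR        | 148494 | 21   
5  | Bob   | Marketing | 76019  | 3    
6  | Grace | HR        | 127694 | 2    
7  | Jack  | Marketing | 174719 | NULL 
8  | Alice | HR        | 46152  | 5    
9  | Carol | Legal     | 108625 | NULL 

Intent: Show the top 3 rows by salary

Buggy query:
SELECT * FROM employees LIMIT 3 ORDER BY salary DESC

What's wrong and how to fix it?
Bug: LIMIT must come after ORDER BY

Fix: Sort with ORDER BY, then apply LIMIT

Corrected query:
SELECT * FROM employees ORDER BY salary DESC LIMIT 3

Result:
id | name  | dept      | salary | years
---+-------+-----------+--------+------
7  | Jack  | Marketing | 174719 | NULL 
4  | Dave  | HR        | 148494 | 21   
6  | Grace | HR        | 127694 | 2    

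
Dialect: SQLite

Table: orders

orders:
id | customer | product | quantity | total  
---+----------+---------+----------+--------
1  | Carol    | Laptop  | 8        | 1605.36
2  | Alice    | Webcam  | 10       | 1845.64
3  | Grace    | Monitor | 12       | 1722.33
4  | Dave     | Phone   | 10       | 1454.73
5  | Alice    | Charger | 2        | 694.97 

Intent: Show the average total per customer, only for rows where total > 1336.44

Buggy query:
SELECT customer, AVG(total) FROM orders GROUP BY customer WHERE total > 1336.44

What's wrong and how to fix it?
Bug: Row-level WHERE must come before GROUP BY in the clause order

Fix: Place WHERE between FROM and GROUP BY

Corrected query:
SELECT customer, AVG(total) FROM orders WHERE total > 1336.44 GROUP BY customer

Result:
customer | AVG(total)
---------+-----------
Alice    | 1845.64   
Carol    | 1605.36   
Dave     | 1454.73   
Grace    | 1722.33   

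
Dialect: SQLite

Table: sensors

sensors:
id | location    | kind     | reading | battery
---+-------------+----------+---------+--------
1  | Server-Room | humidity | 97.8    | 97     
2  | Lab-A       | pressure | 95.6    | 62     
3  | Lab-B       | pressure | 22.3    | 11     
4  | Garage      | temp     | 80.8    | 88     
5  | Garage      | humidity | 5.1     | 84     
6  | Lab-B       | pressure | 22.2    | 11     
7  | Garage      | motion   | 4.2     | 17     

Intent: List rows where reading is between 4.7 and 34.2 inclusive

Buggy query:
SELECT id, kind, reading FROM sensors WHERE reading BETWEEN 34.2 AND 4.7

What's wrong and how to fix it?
Bug: The bounds are reversed; BETWEEN a AND b requires a <= b to match anything

Fix: Swap the bounds so the smaller value comes first

Corrected query:
SELECT id, kind, reading FROM sensors WHERE reading BETWEEN 4.7 AND 34.2

Result:
id | kind     | reading
---+----------+--------
3  | pressure | 22.3   
5  | humidity | 5.1    
6  | pressure | 22.2   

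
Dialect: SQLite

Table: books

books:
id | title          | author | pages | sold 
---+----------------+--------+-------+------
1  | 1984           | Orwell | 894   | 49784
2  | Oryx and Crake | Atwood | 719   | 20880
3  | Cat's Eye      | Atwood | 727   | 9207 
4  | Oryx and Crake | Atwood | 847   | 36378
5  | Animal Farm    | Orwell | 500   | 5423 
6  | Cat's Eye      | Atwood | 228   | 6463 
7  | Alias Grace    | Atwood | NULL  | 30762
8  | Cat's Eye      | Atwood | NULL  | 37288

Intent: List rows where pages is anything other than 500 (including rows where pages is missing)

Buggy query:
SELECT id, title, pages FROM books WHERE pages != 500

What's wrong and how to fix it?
Bug: 'pages != 500' is unknown when pages is NULL, so NULL rows are silently excluded

Fix: Add an explicit OR pages IS NULL to include the missing-value rows

Corrected query:
SELECT id, title, pages FROM books WHERE pages != 500 OR pages IS NULL

Result:
id | title          | pages
---+----------------+------
1  | 1984           | 894  
2  | Oryx and Crake | 719  
3  | Cat's Eye      | 727  
4  | Oryx and Crake | 847  
6  | Cat's Eye      | 228  
7  | Alias Grace    | NULL 
8  | Cat's Eye      | NULL 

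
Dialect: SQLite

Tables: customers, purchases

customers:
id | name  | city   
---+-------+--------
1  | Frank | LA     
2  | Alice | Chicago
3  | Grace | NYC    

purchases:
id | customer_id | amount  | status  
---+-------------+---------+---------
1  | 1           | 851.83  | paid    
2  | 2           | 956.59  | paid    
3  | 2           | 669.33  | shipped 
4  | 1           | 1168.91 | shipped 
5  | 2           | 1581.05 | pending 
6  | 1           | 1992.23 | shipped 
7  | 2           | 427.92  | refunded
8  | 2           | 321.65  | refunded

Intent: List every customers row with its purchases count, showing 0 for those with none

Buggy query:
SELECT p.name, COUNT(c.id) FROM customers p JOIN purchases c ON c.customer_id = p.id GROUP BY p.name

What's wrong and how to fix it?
Bug: An inner join excludes parents with zero children

Fix: Use LEFT JOIN so parents without children still appear (COUNT(c.id) gives 0)

Corrected query:
SELECT p.name, COUNT(c.id) FROM customers p LEFT JOIN purchases c ON c.customer_id = p.id GROUP BY p.name

Result:
name  | COUNT(c.id)
------+------------
Alice | 5          
Frank | 3          
Grace | 0          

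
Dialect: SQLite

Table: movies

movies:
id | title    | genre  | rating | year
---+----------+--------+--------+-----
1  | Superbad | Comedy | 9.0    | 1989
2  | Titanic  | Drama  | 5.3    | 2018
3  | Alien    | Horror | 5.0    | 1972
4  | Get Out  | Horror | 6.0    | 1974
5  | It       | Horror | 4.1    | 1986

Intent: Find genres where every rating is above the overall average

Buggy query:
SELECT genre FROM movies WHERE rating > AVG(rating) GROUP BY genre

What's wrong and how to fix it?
Bug: WHERE evaluates per row before aggregation, so AVG() is unavailable

Fix: Use a subquery for AVG and a HAVING MIN(...) filter so the condition holds for every row in the group

Corrected query:
SELECT genre FROM movies GROUP BY genre HAVING MIN(rating) > (SELECT AVG(rating) FROM movies)

Result:
genre 
------
Comedy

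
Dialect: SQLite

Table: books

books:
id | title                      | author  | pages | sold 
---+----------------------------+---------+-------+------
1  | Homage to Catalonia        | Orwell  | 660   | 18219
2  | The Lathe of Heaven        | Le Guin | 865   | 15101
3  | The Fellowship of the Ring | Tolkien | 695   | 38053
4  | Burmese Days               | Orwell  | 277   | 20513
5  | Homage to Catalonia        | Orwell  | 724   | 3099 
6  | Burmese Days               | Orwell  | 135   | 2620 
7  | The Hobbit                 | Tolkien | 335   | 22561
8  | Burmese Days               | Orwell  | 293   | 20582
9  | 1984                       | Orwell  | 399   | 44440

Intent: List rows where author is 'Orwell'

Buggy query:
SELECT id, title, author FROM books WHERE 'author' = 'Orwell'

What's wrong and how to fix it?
Bug: 'author' in single quotes is a string literal, not the column; the comparison is literal-vs-literal and never true

Fix: Reference the column as author without single quotes

Corrected query:
SELECT id, title, author FROM books WHERE author = 'Orwell'

Result:
id | title               | author
---+---------------------+-------
1  | Homage to Catalonia | Orwell
4  | Burmese Days        | Orwell
5  | Homage to Catalonia | Orwell
6  | Burmese Days        | Orwell
8  | Burmese Days        | Orwell
9  | 1984                | Orwell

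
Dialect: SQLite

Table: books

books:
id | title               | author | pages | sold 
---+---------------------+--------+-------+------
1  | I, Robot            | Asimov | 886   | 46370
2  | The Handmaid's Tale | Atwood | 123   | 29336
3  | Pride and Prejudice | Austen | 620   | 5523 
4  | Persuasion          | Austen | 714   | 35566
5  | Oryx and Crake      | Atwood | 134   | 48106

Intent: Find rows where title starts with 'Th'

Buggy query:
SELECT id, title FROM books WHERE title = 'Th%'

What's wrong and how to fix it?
Bug: Wildcards only work with LIKE; '=' treats '%' as a literal character

Fix: Use LIKE for wildcard pattern matching

Corrected query:
SELECT id, title FROM books WHERE title LIKE 'Th%'

Result:
id | title              
---+--------------------
2  | The Handmaid's Tale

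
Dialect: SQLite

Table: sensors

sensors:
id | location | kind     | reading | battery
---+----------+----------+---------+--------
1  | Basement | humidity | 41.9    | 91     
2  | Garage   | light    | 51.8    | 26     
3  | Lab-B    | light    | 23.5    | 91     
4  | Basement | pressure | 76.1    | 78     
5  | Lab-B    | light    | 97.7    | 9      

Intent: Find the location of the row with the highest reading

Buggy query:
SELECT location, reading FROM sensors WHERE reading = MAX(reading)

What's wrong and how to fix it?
Bug: WHERE is evaluated per row; an aggregate over the whole table isn't defined there

Fix: Wrap MAX in a scalar subquery so WHERE compares against a single value

Corrected query:
SELECT location, reading FROM sensors WHERE reading = (SELECT MAX(reading) FROM sensors)

Result:
location | reading
---------+--------
Lab-B    | 97.7   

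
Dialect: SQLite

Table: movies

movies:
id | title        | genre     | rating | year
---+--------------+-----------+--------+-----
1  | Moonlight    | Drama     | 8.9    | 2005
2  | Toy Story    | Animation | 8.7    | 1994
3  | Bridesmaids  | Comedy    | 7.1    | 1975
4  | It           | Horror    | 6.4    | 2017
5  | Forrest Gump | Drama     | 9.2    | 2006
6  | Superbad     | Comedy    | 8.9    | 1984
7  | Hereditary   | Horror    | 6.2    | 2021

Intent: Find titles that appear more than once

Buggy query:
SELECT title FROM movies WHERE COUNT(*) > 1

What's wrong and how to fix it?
Bug: COUNT(*) is an aggregate and cannot be used in WHERE

Fix: GROUP BY title, then filter groups with HAVING COUNT(*) > 1

Corrected query:
SELECT title FROM movies GROUP BY title HAVING COUNT(*) > 1

Result:
(no rows)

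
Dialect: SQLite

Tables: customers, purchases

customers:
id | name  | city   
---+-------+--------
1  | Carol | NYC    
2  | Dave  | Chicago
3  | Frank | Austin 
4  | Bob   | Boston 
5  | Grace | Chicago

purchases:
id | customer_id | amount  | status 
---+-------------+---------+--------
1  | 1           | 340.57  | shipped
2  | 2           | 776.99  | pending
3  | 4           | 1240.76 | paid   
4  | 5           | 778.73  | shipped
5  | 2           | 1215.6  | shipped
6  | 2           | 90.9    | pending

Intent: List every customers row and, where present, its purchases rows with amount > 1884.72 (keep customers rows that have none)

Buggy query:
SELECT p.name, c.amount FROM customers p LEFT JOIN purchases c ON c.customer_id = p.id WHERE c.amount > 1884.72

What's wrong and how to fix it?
Bug: Filtering c.amount in WHERE discards the NULL rows produced by LEFT JOIN, turning it into an inner join

Fix: Move the right-table condition into the ON clause so unmatched parents are kept

Corrected query:
SELECT p.name, c.amount FROM customers p LEFT JOIN purchases c ON c.customer_id = p.id AND c.amount > 1884.72

Result:
name  | amount
------+-------
Carol | NULL  
Dave  | NULL  
Frank | NULL  
Bob   | NULL  
Grace | NULL  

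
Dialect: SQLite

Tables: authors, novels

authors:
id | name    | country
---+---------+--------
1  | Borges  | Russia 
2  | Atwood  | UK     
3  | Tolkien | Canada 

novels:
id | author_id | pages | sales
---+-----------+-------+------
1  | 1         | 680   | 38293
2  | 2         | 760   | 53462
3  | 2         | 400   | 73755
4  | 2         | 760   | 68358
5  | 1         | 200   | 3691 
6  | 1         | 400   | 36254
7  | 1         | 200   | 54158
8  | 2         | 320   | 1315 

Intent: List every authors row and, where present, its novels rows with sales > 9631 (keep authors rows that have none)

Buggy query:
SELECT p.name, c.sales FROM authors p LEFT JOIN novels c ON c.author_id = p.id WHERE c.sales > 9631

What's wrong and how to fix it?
Bug: Filtering c.sales in WHERE discards the NULL rows produced by LEFT JOIN, turning it into an inner join

Fix: Move the right-table condition into the ON clause so unmatched parents are kept

Corrected query:
SELECT p.name, c.sales FROM authors p LEFT JOIN novels c ON c.author_id = p.id AND c.sales > 9631

Result:
name    | sales
--------+------
Borges  | 36254
Borges  | 38293
Borges  | 54158
Atwood  | 53462
Atwood  | 68358
Atwood  | 73755
Tolkien | NULL 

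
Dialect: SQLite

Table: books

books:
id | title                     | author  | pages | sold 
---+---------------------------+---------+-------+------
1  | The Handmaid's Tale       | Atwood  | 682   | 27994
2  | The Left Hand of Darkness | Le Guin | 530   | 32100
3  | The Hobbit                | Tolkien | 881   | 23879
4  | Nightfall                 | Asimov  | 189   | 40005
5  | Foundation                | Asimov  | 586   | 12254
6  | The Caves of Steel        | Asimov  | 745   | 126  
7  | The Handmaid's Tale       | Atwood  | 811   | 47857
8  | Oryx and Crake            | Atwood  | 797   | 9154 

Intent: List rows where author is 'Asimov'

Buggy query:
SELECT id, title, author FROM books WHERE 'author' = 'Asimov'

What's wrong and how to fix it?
Bug: 'author' in single quotes is a string literal, not the column; the comparison is literal-vs-literal and never true

Fix: Remove the quotes around the column name (or use double quotes for an identifier)

Corrected query:
SELECT id, title, author FROM books WHERE author = 'Asimov'

Result:
id | title              | author
---+--------------------+-------
4  | Nightfall          | Asimov
5  | Foundation         | Asimov
6  | The Caves of Steel | Asimov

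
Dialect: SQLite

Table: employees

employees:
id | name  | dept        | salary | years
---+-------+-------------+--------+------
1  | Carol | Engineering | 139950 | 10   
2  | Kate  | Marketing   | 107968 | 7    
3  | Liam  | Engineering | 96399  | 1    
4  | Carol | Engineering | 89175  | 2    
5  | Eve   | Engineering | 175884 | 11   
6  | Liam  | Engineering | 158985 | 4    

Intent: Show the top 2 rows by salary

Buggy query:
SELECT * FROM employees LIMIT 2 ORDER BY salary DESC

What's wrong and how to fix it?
Bug: LIMIT must come after ORDER BY

Fix: Swap the clauses: ORDER BY first, then LIMIT

Corrected query:
SELECT * FROM employees ORDER BY salary DESC LIMIT 2

Result:
id | name | dept        | salary | years
---+------+-------------+--------+------
5  | Eve  | Engineering | 175884 | 11   
6  | Liam | Engineering | 158985 | 4    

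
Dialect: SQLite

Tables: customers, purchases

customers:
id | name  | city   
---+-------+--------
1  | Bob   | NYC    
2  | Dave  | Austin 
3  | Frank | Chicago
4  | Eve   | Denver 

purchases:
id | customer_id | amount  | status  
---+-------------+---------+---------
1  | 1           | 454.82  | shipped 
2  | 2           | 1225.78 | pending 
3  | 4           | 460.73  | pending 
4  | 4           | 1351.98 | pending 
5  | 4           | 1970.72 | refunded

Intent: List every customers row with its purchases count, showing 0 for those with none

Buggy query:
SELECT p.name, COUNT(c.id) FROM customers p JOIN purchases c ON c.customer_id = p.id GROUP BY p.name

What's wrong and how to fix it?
Bug: An inner join excludes parents with zero children

Fix: Switch to LEFT JOIN to retain unmatched parent rows

Corrected query:
SELECT p.name, COUNT(c.id) FROM customers p LEFT JOIN purchases c ON c.customer_id = p.id GROUP BY p.name

Result:
name  | COUNT(c.id)
------+------------
Bob   | 1          
Dave  | 1          
Eve   | 3          
Frank | 0          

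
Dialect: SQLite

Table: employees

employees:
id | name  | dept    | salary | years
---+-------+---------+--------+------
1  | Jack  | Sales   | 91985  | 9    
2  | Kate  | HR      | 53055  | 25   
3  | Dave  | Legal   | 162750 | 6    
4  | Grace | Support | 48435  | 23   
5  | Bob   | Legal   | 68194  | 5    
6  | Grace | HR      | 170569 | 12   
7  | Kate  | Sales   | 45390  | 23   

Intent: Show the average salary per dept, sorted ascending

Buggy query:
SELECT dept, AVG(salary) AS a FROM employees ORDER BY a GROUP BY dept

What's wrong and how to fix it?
Bug: ORDER BY appears before GROUP BY; SQL clause order requires GROUP BY first

Fix: Reorder: SELECT … FROM … GROUP BY … ORDER BY …

Corrected query:
SELECT dept, AVG(salary) AS a FROM employees GROUP BY dept ORDER BY a

Result:
dept    | a      
--------+--------
Support | 48435  
Sales   | 68687.5
HR      | 111812 
Legal   | 115472 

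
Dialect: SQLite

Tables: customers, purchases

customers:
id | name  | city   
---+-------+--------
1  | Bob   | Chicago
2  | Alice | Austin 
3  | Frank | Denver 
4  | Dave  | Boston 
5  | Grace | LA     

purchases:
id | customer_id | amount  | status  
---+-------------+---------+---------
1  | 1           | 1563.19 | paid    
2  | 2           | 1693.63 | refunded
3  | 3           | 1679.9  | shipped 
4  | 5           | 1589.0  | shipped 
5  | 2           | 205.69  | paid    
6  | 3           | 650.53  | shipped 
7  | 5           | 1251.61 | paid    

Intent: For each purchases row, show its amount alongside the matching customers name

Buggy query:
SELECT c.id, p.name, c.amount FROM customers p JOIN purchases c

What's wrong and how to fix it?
Bug: Missing join condition: each purchases row is matched to all customers rows instead of just its own

Fix: Specify the join condition linking the foreign key to the parent id

Corrected query:
SELECT c.id, p.name, c.amount FROM customers p JOIN purchases c ON c.customer_id = p.id

Result:
id | name  | amount 
---+-------+--------
1  | Bob   | 1563.19
2  | Alice | 1693.63
3  | Frank | 1679.9 
4  | Grace | 1589   
5  | Alice | 205.69 
6  | Frank | 650.53 
7  | Grace | 1251.61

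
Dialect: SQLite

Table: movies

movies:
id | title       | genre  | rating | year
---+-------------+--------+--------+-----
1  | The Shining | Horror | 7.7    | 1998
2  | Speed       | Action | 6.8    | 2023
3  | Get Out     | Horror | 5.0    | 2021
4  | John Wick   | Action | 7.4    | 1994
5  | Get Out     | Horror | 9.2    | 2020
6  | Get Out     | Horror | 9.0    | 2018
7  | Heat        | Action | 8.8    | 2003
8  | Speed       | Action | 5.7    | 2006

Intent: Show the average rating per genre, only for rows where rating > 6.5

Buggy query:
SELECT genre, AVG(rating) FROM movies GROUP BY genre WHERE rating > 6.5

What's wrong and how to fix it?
Bug: WHERE cannot follow GROUP BY

Fix: Move the WHERE clause before GROUP BY

Corrected query:
SELECT genre, AVG(rating) FROM movies WHERE rating > 6.5 GROUP BY genre

Result:
genre  | AVG(rating)
-------+------------
Action | 7.666667   
Horror | 8.633333   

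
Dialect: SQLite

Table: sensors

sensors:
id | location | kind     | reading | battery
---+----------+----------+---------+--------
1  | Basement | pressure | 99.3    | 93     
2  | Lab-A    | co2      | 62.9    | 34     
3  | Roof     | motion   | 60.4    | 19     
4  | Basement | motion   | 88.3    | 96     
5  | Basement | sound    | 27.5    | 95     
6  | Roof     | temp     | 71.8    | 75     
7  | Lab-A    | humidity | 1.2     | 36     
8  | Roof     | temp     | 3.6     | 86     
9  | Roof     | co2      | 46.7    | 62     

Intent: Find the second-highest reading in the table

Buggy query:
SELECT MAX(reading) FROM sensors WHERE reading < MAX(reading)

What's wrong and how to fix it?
Bug: MAX(reading) on the right of the comparison is an aggregate-in-WHERE error

Fix: Compute the overall MAX in a subquery, then take MAX of rows below it

Corrected query:
SELECT MAX(reading) FROM sensors WHERE reading < (SELECT MAX(reading) FROM sensors)

Result:
MAX(reading)
------------
88.3        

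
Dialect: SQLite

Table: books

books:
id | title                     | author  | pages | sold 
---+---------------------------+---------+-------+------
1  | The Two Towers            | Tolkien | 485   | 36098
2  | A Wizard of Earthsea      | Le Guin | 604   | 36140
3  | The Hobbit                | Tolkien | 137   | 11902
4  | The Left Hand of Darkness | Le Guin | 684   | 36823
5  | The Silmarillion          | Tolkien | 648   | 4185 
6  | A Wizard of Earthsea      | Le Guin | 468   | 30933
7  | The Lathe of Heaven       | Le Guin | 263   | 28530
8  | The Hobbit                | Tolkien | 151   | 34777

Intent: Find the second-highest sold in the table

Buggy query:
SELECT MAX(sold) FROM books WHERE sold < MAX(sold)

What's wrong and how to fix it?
Bug: MAX(sold) on the right of the comparison is an aggregate-in-WHERE error

Fix: Compute the overall MAX in a subquery, then take MAX of rows below it

Corrected query:
SELECT MAX(sold) FROM books WHERE sold < (SELECT MAX(sold) FROM books)

Result:
MAX(sold)
---------
36140    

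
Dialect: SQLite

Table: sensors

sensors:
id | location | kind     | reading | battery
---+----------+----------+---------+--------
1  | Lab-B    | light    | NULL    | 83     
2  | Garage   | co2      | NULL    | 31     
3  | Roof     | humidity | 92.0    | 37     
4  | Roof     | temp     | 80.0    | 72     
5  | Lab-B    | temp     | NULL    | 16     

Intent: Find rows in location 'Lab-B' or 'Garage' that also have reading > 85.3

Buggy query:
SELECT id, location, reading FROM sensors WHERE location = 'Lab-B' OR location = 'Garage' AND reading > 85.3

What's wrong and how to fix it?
Bug: Without parentheses, AND is evaluated before OR, so the reading filter only applies to the 'Garage' branch

Fix: Add parentheses around the OR so the AND applies to both alternatives

Corrected query:
SELECT id, location, reading FROM sensors WHERE (location = 'Lab-B' OR location = 'Garage') AND reading > 85.3

Result:
(no rows)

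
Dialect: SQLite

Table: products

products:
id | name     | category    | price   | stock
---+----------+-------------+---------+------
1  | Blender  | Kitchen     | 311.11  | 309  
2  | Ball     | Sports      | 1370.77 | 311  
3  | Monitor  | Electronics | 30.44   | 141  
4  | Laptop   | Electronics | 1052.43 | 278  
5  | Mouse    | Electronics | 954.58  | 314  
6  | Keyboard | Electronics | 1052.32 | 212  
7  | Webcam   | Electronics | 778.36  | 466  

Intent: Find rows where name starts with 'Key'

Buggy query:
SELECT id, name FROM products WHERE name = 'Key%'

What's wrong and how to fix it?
Bug: '=' compares the literal string including the % character; pattern matching needs LIKE

Fix: Replace '=' with LIKE so 'Key%' is treated as a pattern

Corrected query:
SELECT id, name FROM products WHERE name LIKE 'Key%'

Result:
id | name    
---+---------
6  | Keyboard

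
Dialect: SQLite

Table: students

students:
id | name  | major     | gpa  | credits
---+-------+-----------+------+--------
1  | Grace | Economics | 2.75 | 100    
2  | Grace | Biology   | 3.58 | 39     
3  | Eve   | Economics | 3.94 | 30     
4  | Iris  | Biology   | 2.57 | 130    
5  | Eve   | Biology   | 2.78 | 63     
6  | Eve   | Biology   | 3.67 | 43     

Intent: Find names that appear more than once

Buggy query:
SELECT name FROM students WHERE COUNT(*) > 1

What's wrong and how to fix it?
Bug: WHERE can't reference COUNT(*); aggregates are computed after WHERE

Fix: GROUP BY name, then filter groups with HAVING COUNT(*) > 1

Corrected query:
SELECT name FROM students GROUP BY name HAVING COUNT(*) > 1

Result:
name 
-----
Eve  
Grace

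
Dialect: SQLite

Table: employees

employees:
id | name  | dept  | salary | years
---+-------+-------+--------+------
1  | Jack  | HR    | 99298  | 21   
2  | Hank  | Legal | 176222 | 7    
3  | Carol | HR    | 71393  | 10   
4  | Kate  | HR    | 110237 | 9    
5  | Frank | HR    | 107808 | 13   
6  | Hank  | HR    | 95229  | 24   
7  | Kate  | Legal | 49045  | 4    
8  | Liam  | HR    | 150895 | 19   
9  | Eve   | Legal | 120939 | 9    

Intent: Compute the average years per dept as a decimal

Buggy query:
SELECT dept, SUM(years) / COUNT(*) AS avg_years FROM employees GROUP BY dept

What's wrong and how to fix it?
Bug: SUM(years) and COUNT(*) are both integers; the division truncates the fractional part

Fix: Multiply by 1.0 (or CAST to REAL) to force floating-point division

Corrected query:
SELECT dept, SUM(years) * 1.0 / COUNT(*) AS avg_years FROM employees GROUP BY dept

Result:
dept  | avg_years
------+----------
HR    | 16       
Legal | 6.666667 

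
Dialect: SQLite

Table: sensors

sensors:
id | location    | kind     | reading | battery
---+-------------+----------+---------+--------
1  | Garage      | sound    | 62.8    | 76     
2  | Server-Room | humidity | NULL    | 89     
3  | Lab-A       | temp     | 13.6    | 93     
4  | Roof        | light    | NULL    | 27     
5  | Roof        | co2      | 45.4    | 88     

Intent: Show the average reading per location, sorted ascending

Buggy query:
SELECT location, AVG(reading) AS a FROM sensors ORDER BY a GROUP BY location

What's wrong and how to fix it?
Bug: ORDER BY appears before GROUP BY; SQL clause order requires GROUP BY first

Fix: Move ORDER BY to the end, after GROUP BY

Corrected query:
SELECT location, AVG(reading) AS a FROM sensors GROUP BY location ORDER BY a

Result:
location    | a   
------------+-----
Server-Room | NULL
Lab-A       | 13.6
Roof        | 45.4
Garage      | 62.8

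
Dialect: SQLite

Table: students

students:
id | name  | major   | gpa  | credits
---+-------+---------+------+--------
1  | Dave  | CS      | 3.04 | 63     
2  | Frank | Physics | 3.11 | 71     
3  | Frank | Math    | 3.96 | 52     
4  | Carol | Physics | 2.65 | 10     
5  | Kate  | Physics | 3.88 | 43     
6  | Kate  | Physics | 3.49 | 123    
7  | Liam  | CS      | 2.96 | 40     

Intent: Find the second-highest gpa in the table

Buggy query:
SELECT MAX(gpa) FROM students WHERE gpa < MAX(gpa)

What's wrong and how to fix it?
Bug: The inner MAX is an aggregate inside WHERE, which is not allowed

Fix: Put the inner MAX in a scalar subquery

Corrected query:
SELECT MAX(gpa) FROM students WHERE gpa < (SELECT MAX(gpa) FROM students)

Result:
MAX(gpa)
--------
3.88    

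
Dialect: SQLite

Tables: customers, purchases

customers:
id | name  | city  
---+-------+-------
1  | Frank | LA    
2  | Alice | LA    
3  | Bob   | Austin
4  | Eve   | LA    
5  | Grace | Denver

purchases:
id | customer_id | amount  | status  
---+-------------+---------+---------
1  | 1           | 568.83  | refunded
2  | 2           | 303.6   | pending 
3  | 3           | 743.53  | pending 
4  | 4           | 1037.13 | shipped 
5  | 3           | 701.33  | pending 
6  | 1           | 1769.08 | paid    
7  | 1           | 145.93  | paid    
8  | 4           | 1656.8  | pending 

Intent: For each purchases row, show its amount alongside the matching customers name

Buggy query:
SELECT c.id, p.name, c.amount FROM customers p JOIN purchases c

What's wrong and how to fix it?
Bug: Missing join condition: each purchases row is matched to all customers rows instead of just its own

Fix: Specify the join condition linking the foreign key to the parent id

Corrected query:
SELECT c.id, p.name, c.amount FROM customers p JOIN purchases c ON c.customer_id = p.id

Result:
id | name  | amount 
---+-------+--------
1  | Frank | 568.83 
2  | Alice | 303.6  
3  | Bob   | 743.53 
4  | Eve   | 1037.13
5  | Bob   | 701.33 
6  | Frank | 1769.08
7  | Frank | 145.93 
8  | Eve   | 1656.8 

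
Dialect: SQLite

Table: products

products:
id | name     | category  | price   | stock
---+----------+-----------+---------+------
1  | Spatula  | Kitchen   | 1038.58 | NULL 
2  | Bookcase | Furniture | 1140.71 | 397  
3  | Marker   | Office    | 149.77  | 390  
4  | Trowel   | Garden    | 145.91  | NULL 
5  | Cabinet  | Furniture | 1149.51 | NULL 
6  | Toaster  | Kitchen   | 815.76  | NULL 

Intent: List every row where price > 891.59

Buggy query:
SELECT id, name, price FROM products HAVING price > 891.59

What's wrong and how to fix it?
Bug: HAVING filters the output of aggregation, but this query has no GROUP BY and no aggregate functions, so SQLite rejects it (HAVING clause on a non-aggregate query); the condition here is per row

Fix: Use WHERE for row-level filtering

Corrected query:
SELECT id, name, price FROM products WHERE price > 891.59

Result:
id | name     | price  
---+----------+--------
1  | Spatula  | 1038.58
2  | Bookcase | 1140.71
5  | Cabinet  | 1149.51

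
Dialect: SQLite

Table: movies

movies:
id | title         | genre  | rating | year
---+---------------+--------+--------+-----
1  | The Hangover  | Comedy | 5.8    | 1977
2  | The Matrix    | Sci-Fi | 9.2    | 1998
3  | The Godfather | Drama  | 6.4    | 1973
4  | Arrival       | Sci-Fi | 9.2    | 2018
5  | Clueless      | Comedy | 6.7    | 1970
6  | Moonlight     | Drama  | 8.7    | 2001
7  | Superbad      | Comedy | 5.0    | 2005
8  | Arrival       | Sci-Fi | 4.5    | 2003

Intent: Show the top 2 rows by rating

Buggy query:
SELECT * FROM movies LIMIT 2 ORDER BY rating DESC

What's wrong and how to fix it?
Bug: LIMIT must come after ORDER BY

Fix: Swap the clauses: ORDER BY first, then LIMIT

Corrected query:
SELECT * FROM movies ORDER BY rating DESC LIMIT 2

Result:
id | title      | genre  | rating | year
---+------------+--------+--------+-----
2  | The Matrix | Sci-Fi | 9.2    | 1998
4  | Arrival    | Sci-Fi | 9.2    | 2018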